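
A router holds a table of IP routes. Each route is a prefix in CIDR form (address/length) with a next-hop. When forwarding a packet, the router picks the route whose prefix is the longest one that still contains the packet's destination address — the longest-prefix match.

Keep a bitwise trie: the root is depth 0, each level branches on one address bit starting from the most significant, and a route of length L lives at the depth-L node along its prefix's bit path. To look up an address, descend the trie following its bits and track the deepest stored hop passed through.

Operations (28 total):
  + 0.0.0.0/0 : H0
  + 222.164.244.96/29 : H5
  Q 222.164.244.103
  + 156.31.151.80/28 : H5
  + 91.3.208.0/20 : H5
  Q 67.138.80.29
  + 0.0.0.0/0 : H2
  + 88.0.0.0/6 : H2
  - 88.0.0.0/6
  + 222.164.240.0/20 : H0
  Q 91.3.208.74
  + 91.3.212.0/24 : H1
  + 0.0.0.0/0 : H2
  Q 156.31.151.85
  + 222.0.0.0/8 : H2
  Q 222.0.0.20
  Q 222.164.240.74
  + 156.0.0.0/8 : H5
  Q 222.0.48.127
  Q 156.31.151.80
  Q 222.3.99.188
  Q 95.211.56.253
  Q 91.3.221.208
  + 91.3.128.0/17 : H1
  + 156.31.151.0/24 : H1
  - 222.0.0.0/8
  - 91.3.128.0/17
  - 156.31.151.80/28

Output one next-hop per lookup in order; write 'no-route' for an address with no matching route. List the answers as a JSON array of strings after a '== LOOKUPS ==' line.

Process each operation:
  + 0.0.0.0/0 (H0) depth=0
  + 222.164.244.96/29 (H5) depth=29
  Q 222.164.244.103: descend 11011110101001001111010001100 ; hops seen [H0,H5] ; pick H5
  + 156.31.151.80/28 (H5) depth=28
  + 91.3.208.0/20 (H5) depth=20
  Q 67.138.80.29: descend 010 ; hops seen [H0] ; pick H0
  + 0.0.0.0/0 (H2) depth=0
  + 88.0.0.0/6 (H2) depth=6
  - 88.0.0.0/6 clear@6
  + 222.164.240.0/20 (H0) depth=20
  Q 91.3.208.74: descend 01011011000000111101 ; hops seen [H2,H5] ; pick H5
  + 91.3.212.0/24 (H1) depth=24
  + 0.0.0.0/0 (H2) depth=0
  Q 156.31.151.85: descend 1001110000011111100101110101 ; hops seen [H2,H5] ; pick H5
  + 222.0.0.0/8 (H2) depth=8
  Q 222.0.0.20: descend 11011110 ; hops seen [H2,H2] ; pick H2
  Q 222.164.240.74: descend 110111101010010011110 ; hops seen [H2,H2,H0] ; pick H0
  + 156.0.0.0/8 (H5) depth=8
  Q 222.0.48.127: descend 11011110 ; hops seen [H2,H2] ; pick H2
  Q 156.31.151.80: descend 1001110000011111100101110101 ; hops seen [H2,H5,H5] ; pick H5
  Q 222.3.99.188: descend 11011110 ; hops seen [H2,H2] ; pick H2
  Q 95.211.56.253: descend 01011 ; hops seen [H2] ; pick H2
  Q 91.3.221.208: descend 01011011000000111101 ; hops seen [H2,H5] ; pick H5
  + 91.3.128.0/17 (H1) depth=17
  + 156.31.151.0/24 (H1) depth=24
  - 222.0.0.0/8 clear@8
  - 91.3.128.0/17 clear@17
  - 156.31.151.80/28 clear@28

== LOOKUPS ==
["H5","H0","H5","H5","H2","H0","H2","H5","H2","H2","H5"]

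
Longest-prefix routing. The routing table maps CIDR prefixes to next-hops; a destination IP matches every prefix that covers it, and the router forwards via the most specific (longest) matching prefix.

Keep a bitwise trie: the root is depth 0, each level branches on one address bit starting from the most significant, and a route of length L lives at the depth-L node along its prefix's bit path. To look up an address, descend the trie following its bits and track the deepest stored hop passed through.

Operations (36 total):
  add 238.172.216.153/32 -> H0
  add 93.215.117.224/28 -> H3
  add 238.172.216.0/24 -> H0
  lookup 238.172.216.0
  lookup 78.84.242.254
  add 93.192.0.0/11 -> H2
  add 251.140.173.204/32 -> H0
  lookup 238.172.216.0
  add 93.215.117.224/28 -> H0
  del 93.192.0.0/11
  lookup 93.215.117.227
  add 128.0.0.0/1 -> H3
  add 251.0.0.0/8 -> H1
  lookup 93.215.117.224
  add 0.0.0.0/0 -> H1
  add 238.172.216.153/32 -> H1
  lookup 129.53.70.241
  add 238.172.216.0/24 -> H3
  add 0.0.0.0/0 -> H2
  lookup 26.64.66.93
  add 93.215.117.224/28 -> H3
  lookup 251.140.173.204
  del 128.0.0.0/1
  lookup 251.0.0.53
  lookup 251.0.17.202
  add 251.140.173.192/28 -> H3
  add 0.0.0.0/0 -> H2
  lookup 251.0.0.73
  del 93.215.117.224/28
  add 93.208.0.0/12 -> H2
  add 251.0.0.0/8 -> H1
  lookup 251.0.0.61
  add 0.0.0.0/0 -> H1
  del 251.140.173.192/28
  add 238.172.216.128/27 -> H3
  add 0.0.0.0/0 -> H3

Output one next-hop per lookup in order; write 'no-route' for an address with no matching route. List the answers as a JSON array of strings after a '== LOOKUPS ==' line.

Trace:
  add 238.172.216.153/32 -> H0 at depth 32
  add 93.215.117.224/28 -> H3 at depth 28
  add 238.172.216.0/24 -> H0 at depth 24
  Q 238.172.216.0: descend 111011101010110011011000 ; hops seen [H0] ; pick H0
  Q 78.84.242.254: descend 010 ; hops seen [∅] ; pick no-route
  add 93.192.0.0/11 -> H2 at depth 11
  add 251.140.173.204/32 -> H0 at depth 32
  Q 238.172.216.0: descend 111011101010110011011000 ; hops seen [H0] ; pick H0
  add 93.215.117.224/28 -> H0 at depth 28
  del 93.192.0.0/11 (clear depth 11)
  Q 93.215.117.227: descend 0101110111010111011101011110 ; hops seen [H0] ; pick H0
  add 128.0.0.0/1 -> H3 at depth 1
  add 251.0.0.0/8 -> H1 at depth 8
  Q 93.215.117.224: descend 0101110111010111011101011110 ; hops seen [H0] ; pick H0
  add 0.0.0.0/0 -> H1 at depth 0
  add 238.172.216.153/32 -> H1 at depth 32
  Q 129.53.70.241: descend 1 ; hops seen [H1,H3] ; pick H3
  add 238.172.216.0/24 -> H3 at depth 24
  add 0.0.0.0/0 -> H2 at depth 0
  Q 26.64.66.93: descend 0 ; hops seen [H2] ; pick H2
  add 93.215.117.224/28 -> H3 at depth 28
  Q 251.140.173.204: descend 11111011100011001010110111001100 ; hops seen [H2,H3,H1,H0] ; pick H0
  del 128.0.0.0/1 (clear depth 1)
  Q 251.0.0.53: descend 11111011 ; hops seen [H2,H1] ; pick H1
  Q 251.0.17.202: descend 11111011 ; hops seen [H2,H1] ; pick H1
  add 251.140.173.192/28 -> H3 at depth 28
  add 0.0.0.0/0 -> H2 at depth 0
  Q 251.0.0.73: descend 11111011 ; hops seen [H2,H1] ; pick H1
  del 93.215.117.224/28 (clear depth 28)
  add 93.208.0.0/12 -> H2 at depth 12
  add 251.0.0.0/8 -> H1 at depth 8
  Q 251.0.0.61: descend 11111011 ; hops seen [H2,H1] ; pick H1
  add 0.0.0.0/0 -> H1 at depth 0
  del 251.140.173.192/28 (clear depth 28)
  add 238.172.216.128/27 -> H3 at depth 27
  add 0.0.0.0/0 -> H3 at depth 0

== LOOKUPS ==
["H0","no-route","H0","H0","H0","H3","H2","H0","H1","H1","H1","H1"]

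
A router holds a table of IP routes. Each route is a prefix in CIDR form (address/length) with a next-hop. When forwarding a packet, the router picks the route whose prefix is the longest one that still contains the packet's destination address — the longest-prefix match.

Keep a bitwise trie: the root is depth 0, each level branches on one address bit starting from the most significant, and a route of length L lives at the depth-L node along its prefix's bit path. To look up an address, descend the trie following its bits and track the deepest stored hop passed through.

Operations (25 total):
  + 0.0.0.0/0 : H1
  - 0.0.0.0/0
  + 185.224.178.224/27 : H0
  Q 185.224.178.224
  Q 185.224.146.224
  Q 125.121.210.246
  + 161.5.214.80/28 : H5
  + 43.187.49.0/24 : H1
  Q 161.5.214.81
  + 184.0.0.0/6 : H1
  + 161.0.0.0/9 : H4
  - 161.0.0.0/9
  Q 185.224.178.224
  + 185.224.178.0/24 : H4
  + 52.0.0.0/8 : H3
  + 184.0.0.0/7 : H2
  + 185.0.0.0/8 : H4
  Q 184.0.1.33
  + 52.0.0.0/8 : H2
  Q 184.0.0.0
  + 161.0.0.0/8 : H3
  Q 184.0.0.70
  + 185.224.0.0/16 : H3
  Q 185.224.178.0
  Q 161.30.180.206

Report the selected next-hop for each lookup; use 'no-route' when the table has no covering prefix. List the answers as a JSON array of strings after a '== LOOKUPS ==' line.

Apply in order:
  + 0.0.0.0/0 (H1) depth=0
  - 0.0.0.0/0 clear@0
  + 185.224.178.224/27 (H0) depth=27
  lookup 185.224.178.224: bits 101110011110000010110010111 walk d0:-→d1:-→d2:-→d3:-→d4:-→d5:-→d6:-→d7:-→d8:-→d9:-→d10:-→d11:-→d12:-→d13:-→d14:-→d15:-→d16:-→d17:-→d18:-→d19:-→d20:-→d21:-→d22:-→d23:-→d24:-→d25:-→d26:-→d27:H0 -> H0
  lookup 185.224.146.224: bits 101110011110000010 walk d0:-→d1:-→d2:-→d3:-→d4:-→d5:-→d6:-→d7:-→d8:-→d9:-→d10:-→d11:-→d12:-→d13:-→d14:-→d15:-→d16:-→d17:-→d18:- -> no-route
  lookup 125.121.210.246: bits ε walk d0:- -> no-route
  + 161.5.214.80/28 (H5) depth=28
  + 43.187.49.0/24 (H1) depth=24
  lookup 161.5.214.81: bits 1010000100000101110101100101 walk d0:-→d1:-→d2:-→d3:-→d4:-→d5:-→d6:-→d7:-→d8:-→d9:-→d10:-→d11:-→d12:-→d13:-→d14:-→d15:-→d16:-→d17:-→d18:-→d19:-→d20:-→d21:-→d22:-→d23:-→d24:-→d25:-→d26:-→d27:-→d28:H5 -> H5
  + 184.0.0.0/6 (H1) depth=6
  + 161.0.0.0/9 (H4) depth=9
  - 161.0.0.0/9 clear@9
  lookup 185.224.178.224: bits 101110011110000010110010111 walk d0:-→d1:-→d2:-→d3:-→d4:-→d5:-→d6:H1→d7:-→d8:-→d9:-→d10:-→d11:-→d12:-→d13:-→d14:-→d15:-→d16:-→d17:-→d18:-→d19:-→d20:-→d21:-→d22:-→d23:-→d24:-→d25:-→d26:-→d27:H0 -> H0
  + 185.224.178.0/24 (H4) depth=24
  + 52.0.0.0/8 (H3) depth=8
  + 184.0.0.0/7 (H2) depth=7
  + 185.0.0.0/8 (H4) depth=8
  lookup 184.0.1.33: bits 1011100 walk d0:-→d1:-→d2:-→d3:-→d4:-→d5:-→d6:H1→d7:H2 -> H2
  + 52.0.0.0/8 (H2) depth=8
  lookup 184.0.0.0: bits 1011100 walk d0:-→d1:-→d2:-→d3:-→d4:-→d5:-→d6:H1→d7:H2 -> H2
  + 161.0.0.0/8 (H3) depth=8
  lookup 184.0.0.70: bits 1011100 walk d0:-→d1:-→d2:-→d3:-→d4:-→d5:-→d6:H1→d7:H2 -> H2
  + 185.224.0.0/16 (H3) depth=16
  lookup 185.224.178.0: bits 101110011110000010110010 walk d0:-→d1:-→d2:-→d3:-→d4:-→d5:-→d6:H1→d7:H2→d8:H4→d9:-→d10:-→d11:-→d12:-→d13:-→d14:-→d15:-→d16:H3→d17:-→d18:-→d19:-→d20:-→d21:-→d22:-→d23:-→d24:H4 -> H4
  lookup 161.30.180.206: bits 10100001000 walk d0:-→d1:-→d2:-→d3:-→d4:-→d5:-→d6:-→d7:-→d8:H3→d9:-→d10:-→d11:- -> H3

== LOOKUPS ==
["H0","no-route","no-route","H5","H0","H2","H2","H2","H4","H3"]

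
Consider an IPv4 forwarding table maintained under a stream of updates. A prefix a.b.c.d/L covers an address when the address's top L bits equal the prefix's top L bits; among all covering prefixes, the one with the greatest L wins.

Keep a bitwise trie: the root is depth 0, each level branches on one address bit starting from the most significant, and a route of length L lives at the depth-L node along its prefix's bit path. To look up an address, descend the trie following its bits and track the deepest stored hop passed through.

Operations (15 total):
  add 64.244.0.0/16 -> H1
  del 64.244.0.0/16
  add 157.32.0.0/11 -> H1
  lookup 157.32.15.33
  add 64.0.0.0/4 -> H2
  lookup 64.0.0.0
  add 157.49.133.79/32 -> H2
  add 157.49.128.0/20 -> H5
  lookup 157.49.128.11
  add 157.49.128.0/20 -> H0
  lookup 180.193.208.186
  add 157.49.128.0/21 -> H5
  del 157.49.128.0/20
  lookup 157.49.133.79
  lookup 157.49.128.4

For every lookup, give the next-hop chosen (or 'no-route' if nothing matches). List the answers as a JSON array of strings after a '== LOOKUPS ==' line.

Process each operation:
  add 64.244.0.0/16 -> H1 at depth 16
  del 64.244.0.0/16 (clear depth 16)
  add 157.32.0.0/11 -> H1 at depth 11
  lookup 157.32.15.33: bits 10011101001 walk d0:-→d1:-→d2:-→d3:-→d4:-→d5:-→d6:-→d7:-→d8:-→d9:-→d10:-→d11:H1 -> H1
  add 64.0.0.0/4 -> H2 at depth 4
  lookup 64.0.0.0: bits 01000000 walk d0:-→d1:-→d2:-→d3:-→d4:H2→d5:-→d6:-→d7:-→d8:- -> H2
  add 157.49.133.79/32 -> H2 at depth 32
  add 157.49.128.0/20 -> H5 at depth 20
  lookup 157.49.128.11: bits 100111010011000110000 walk d0:-→d1:-→d2:-→d3:-→d4:-→d5:-→d6:-→d7:-→d8:-→d9:-→d10:-→d11:H1→d12:-→d13:-→d14:-→d15:-→d16:-→d17:-→d18:-→d19:-→d20:H5→d21:- -> H5
  add 157.49.128.0/20 -> H0 at depth 20
  lookup 180.193.208.186: bits 10 walk d0:-→d1:-→d2:- -> no-route
  add 157.49.128.0/21 -> H5 at depth 21
  del 157.49.128.0/20 (clear depth 20)
  lookup 157.49.133.79: bits 10011101001100011000010101001111 walk d0:-→d1:-→d2:-→d3:-→d4:-→d5:-→d6:-→d7:-→d8:-→d9:-→d10:-→d11:H1→d12:-→d13:-→d14:-→d15:-→d16:-→d17:-→d18:-→d19:-→d20:-→d21:H5→d22:-→d23:-→d24:-→d25:-→d26:-→d27:-→d28:-→d29:-→d30:-→d31:-→d32:H2 -> H2
  lookup 157.49.128.4: bits 100111010011000110000 walk d0:-→d1:-→d2:-→d3:-→d4:-→d5:-→d6:-→d7:-→d8:-→d9:-→d10:-→d11:H1→d12:-→d13:-→d14:-→d15:-→d16:-→d17:-→d18:-→d19:-→d20:-→d21:H5 -> H5

== LOOKUPS ==
["H1","H2","H5","no-route","H2","H5"]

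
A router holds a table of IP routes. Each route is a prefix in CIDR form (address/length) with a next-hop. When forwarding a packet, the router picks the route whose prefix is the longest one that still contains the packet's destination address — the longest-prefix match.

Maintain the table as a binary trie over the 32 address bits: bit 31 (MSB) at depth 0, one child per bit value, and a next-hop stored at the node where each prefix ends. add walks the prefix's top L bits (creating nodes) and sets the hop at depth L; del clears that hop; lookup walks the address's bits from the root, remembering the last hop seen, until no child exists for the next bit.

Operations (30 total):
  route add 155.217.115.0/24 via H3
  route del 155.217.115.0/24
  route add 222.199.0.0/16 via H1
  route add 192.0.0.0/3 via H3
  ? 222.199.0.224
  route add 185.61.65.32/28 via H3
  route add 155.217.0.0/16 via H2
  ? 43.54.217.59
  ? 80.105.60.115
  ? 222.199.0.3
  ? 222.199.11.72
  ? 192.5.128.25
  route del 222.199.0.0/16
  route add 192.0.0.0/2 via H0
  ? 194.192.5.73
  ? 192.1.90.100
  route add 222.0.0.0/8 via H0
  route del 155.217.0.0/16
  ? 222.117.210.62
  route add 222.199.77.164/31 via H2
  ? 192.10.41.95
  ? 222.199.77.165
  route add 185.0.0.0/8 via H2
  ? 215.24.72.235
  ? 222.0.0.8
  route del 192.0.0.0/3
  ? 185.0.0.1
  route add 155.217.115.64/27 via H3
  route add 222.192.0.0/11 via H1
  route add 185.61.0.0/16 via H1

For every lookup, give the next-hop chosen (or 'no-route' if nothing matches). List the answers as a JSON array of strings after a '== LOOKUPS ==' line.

Trace:
  add 155.217.115.0/24 -> H3 at depth 24
  del 155.217.115.0/24 (clear depth 24)
  add 222.199.0.0/16 -> H1 at depth 16
  add 192.0.0.0/3 -> H3 at depth 3
  Q 222.199.0.224: descend 1101111011000111 ; hops seen [H3,H1] ; pick H1
  add 185.61.65.32/28 -> H3 at depth 28
  add 155.217.0.0/16 -> H2 at depth 16
  Q 43.54.217.59: descend ε ; hops seen [∅] ; pick no-route
  Q 80.105.60.115: descend ε ; hops seen [∅] ; pick no-route
  Q 222.199.0.3: descend 1101111011000111 ; hops seen [H3,H1] ; pick H1
  Q 222.199.11.72: descend 1101111011000111 ; hops seen [H3,H1] ; pick H1
  Q 192.5.128.25: descend 110 ; hops seen [H3] ; pick H3
  del 222.199.0.0/16 (clear depth 16)
  add 192.0.0.0/2 -> H0 at depth 2
  Q 194.192.5.73: descend 110 ; hops seen [H0,H3] ; pick H3
  Q 192.1.90.100: descend 110 ; hops seen [H0,H3] ; pick H3
  add 222.0.0.0/8 -> H0 at depth 8
  del 155.217.0.0/16 (clear depth 16)
  Q 222.117.210.62: descend 11011110 ; hops seen [H0,H3,H0] ; pick H0
  add 222.199.77.164/31 -> H2 at depth 31
  Q 192.10.41.95: descend 110 ; hops seen [H0,H3] ; pick H3
  Q 222.199.77.165: descend 1101111011000111010011011010010 ; hops seen [H0,H3,H0,H2] ; pick H2
  add 185.0.0.0/8 -> H2 at depth 8
  Q 215.24.72.235: descend 1101 ; hops seen [H0,H3] ; pick H3
  Q 222.0.0.8: descend 11011110 ; hops seen [H0,H3,H0] ; pick H0
  del 192.0.0.0/3 (clear depth 3)
  Q 185.0.0.1: descend 1011100100 ; hops seen [H2] ; pick H2
  add 155.217.115.64/27 -> H3 at depth 27
  add 222.192.0.0/11 -> H1 at depth 11
  add 185.61.0.0/16 -> H1 at depth 16

== LOOKUPS ==
["H1","no-route","no-route","H1","H1","H3","H3","H3","H0","H3","H2","H3","H0","H2"]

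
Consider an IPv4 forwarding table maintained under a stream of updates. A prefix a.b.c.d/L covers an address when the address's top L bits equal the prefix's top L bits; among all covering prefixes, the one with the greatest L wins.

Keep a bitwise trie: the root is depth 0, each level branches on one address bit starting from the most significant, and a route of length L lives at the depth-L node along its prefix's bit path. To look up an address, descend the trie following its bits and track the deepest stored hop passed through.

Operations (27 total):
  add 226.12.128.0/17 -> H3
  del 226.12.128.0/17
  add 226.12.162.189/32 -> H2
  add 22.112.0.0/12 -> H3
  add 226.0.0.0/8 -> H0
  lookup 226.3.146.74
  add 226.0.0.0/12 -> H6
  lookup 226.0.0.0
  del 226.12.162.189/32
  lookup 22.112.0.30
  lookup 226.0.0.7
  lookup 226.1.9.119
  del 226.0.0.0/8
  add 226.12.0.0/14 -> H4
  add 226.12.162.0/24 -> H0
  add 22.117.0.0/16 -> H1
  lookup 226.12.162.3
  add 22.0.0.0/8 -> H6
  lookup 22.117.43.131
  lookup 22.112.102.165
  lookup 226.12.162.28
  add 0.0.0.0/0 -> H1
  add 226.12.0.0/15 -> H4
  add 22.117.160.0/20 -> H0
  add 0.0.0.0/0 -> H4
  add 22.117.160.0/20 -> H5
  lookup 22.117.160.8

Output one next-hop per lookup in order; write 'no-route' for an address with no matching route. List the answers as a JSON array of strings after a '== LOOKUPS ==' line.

Process each operation:
  + 226.12.128.0/17 (H3) depth=17
  - 226.12.128.0/17 clear@17
  + 226.12.162.189/32 (H2) depth=32
  + 22.112.0.0/12 (H3) depth=12
  + 226.0.0.0/8 (H0) depth=8
  lookup 226.3.146.74: bits 111000100000 walk d0:-→d1:-→d2:-→d3:-→d4:-→d5:-→d6:-→d7:-→d8:H0→d9:-→d10:-→d11:-→d12:- -> H0
  + 226.0.0.0/12 (H6) depth=12
  lookup 226.0.0.0: bits 111000100000 walk d0:-→d1:-→d2:-→d3:-→d4:-→d5:-→d6:-→d7:-→d8:H0→d9:-→d10:-→d11:-→d12:H6 -> H6
  - 226.12.162.189/32 clear@32
  lookup 22.112.0.30: bits 000101100111 walk d0:-→d1:-→d2:-→d3:-→d4:-→d5:-→d6:-→d7:-→d8:-→d9:-→d10:-→d11:-→d12:H3 -> H3
  lookup 226.0.0.7: bits 111000100000 walk d0:-→d1:-→d2:-→d3:-→d4:-→d5:-→d6:-→d7:-→d8:H0→d9:-→d10:-→d11:-→d12:H6 -> H6
  lookup 226.1.9.119: bits 111000100000 walk d0:-→d1:-→d2:-→d3:-→d4:-→d5:-→d6:-→d7:-→d8:H0→d9:-→d10:-→d11:-→d12:H6 -> H6
  - 226.0.0.0/8 clear@8
  + 226.12.0.0/14 (H4) depth=14
  + 226.12.162.0/24 (H0) depth=24
  + 22.117.0.0/16 (H1) depth=16
  lookup 226.12.162.3: bits 111000100000110010100010 walk d0:-→d1:-→d2:-→d3:-→d4:-→d5:-→d6:-→d7:-→d8:-→d9:-→d10:-→d11:-→d12:H6→d13:-→d14:H4→d15:-→d16:-→d17:-→d18:-→d19:-→d20:-→d21:-→d22:-→d23:-→d24:H0 -> H0
  + 22.0.0.0/8 (H6) depth=8
  lookup 22.117.43.131: bits 0001011001110101 walk d0:-→d1:-→d2:-→d3:-→d4:-→d5:-→d6:-→d7:-→d8:H6→d9:-→d10:-→d11:-→d12:H3→d13:-→d14:-→d15:-→d16:H1 -> H1
  lookup 22.112.102.165: bits 0001011001110 walk d0:-→d1:-→d2:-→d3:-→d4:-→d5:-→d6:-→d7:-→d8:H6→d9:-→d10:-→d11:-→d12:H3→d13:- -> H3
  lookup 226.12.162.28: bits 111000100000110010100010 walk d0:-→d1:-→d2:-→d3:-→d4:-→d5:-→d6:-→d7:-→d8:-→d9:-→d10:-→d11:-→d12:H6→d13:-→d14:H4→d15:-→d16:-→d17:-→d18:-→d19:-→d20:-→d21:-→d22:-→d23:-→d24:H0 -> H0
  + 0.0.0.0/0 (H1) depth=0
  + 226.12.0.0/15 (H4) depth=15
  + 22.117.160.0/20 (H0) depth=20
  + 0.0.0.0/0 (H4) depth=0
  + 22.117.160.0/20 (H5) depth=20
  lookup 22.117.160.8: bits 00010110011101011010 walk d0:H4→d1:-→d2:-→d3:-→d4:-→d5:-→d6:-→d7:-→d8:H6→d9:-→d10:-→d11:-→d12:H3→d13:-→d14:-→d15:-→d16:H1→d17:-→d18:-→d19:-→d20:H5 -> H5

== LOOKUPS ==
["H0","H6","H3","H6","H6","H0","H1","H3","H0","H5"]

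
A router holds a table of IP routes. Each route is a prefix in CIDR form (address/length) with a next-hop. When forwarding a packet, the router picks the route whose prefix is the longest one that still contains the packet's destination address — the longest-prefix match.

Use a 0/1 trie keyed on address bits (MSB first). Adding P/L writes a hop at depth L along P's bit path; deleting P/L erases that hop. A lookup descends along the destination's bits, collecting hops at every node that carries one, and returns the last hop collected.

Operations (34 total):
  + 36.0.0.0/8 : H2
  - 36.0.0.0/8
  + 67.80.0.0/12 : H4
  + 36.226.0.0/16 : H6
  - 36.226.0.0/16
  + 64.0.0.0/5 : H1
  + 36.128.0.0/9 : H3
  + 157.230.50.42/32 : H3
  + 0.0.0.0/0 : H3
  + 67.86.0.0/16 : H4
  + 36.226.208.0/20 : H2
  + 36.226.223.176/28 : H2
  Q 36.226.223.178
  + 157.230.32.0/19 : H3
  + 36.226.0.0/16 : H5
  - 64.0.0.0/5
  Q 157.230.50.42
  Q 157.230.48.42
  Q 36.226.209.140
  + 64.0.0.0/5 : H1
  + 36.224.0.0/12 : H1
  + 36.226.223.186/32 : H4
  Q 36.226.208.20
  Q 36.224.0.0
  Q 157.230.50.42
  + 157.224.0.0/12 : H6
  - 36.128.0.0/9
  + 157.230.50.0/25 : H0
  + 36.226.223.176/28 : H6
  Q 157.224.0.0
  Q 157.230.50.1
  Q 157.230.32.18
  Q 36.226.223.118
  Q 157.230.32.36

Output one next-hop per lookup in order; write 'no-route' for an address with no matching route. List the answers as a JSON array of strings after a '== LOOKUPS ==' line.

Trace:
  add 36.0.0.0/8 -> H2 at depth 8
  - 36.0.0.0/8 clear@8
  add 67.80.0.0/12 -> H4 at depth 12
  add 36.226.0.0/16 -> H6 at depth 16
  - 36.226.0.0/16 clear@16
  add 64.0.0.0/5 -> H1 at depth 5
  add 36.128.0.0/9 -> H3 at depth 9
  add 157.230.50.42/32 -> H3 at depth 32
  add 0.0.0.0/0 -> H3 at depth 0
  add 67.86.0.0/16 -> H4 at depth 16
  add 36.226.208.0/20 -> H2 at depth 20
  add 36.226.223.176/28 -> H2 at depth 28
  Q 36.226.223.178: descend 0010010011100010110111111011 ; hops seen [H3,H3,H2,H2] ; pick H2
  add 157.230.32.0/19 -> H3 at depth 19
  add 36.226.0.0/16 -> H5 at depth 16
  - 64.0.0.0/5 clear@5
  Q 157.230.50.42: descend 10011101111001100011001000101010 ; hops seen [H3,H3,H3] ; pick H3
  Q 157.230.48.42: descend 1001110111100110001100 ; hops seen [H3,H3] ; pick H3
  Q 36.226.209.140: descend 00100100111000101101 ; hops seen [H3,H3,H5,H2] ; pick H2
  add 64.0.0.0/5 -> H1 at depth 5
  add 36.224.0.0/12 -> H1 at depth 12
  add 36.226.223.186/32 -> H4 at depth 32
  Q 36.226.208.20: descend 00100100111000101101 ; hops seen [H3,H3,H1,H5,H2] ; pick H2
  Q 36.224.0.0: descend 00100100111000 ; hops seen [H3,H3,H1] ; pick H1
  Q 157.230.50.42: descend 10011101111001100011001000101010 ; hops seen [H3,H3,H3] ; pick H3
  add 157.224.0.0/12 -> H6 at depth 12
  - 36.128.0.0/9 clear@9
  add 157.230.50.0/25 -> H0 at depth 25
  add 36.226.223.176/28 -> H6 at depth 28
  Q 157.224.0.0: descend 1001110111100 ; hops seen [H3,H6] ; pick H6
  Q 157.230.50.1: descend 10011101111001100011001000 ; hops seen [H3,H6,H3,H0] ; pick H0
  Q 157.230.32.18: descend 1001110111100110001 ; hops seen [H3,H6,H3] ; pick H3
  Q 36.226.223.118: descend 001001001110001011011111 ; hops seen [H3,H1,H5,H2] ; pick H2
  Q 157.230.32.36: descend 1001110111100110001 ; hops seen [H3,H6,H3] ; pick H3

== LOOKUPS ==
["H2","H3","H3","H2","H2","H1","H3","H6","H0","H3","H2","H3"]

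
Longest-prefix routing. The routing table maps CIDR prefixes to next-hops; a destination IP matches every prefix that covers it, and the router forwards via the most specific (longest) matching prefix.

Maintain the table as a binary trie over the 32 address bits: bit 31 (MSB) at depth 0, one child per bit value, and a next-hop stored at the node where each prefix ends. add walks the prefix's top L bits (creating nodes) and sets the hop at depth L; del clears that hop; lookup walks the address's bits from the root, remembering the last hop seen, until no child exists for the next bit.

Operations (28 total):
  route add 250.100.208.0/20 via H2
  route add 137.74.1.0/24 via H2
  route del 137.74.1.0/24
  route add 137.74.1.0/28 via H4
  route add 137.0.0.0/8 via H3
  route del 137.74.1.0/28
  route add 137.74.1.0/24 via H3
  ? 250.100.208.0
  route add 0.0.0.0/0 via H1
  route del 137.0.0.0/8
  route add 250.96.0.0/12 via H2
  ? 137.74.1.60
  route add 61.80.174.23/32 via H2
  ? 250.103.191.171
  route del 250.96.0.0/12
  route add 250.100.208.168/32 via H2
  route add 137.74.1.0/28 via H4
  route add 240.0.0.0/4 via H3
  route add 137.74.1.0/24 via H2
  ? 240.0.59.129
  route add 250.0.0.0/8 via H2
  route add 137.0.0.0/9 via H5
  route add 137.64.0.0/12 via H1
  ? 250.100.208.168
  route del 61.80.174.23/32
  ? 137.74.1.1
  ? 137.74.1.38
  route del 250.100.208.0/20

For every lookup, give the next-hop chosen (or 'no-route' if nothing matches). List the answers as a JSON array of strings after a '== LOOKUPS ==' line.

Process each operation:
  add 250.100.208.0/20 -> H2 at depth 20
  add 137.74.1.0/24 -> H2 at depth 24
  - 137.74.1.0/24 clear@24
  add 137.74.1.0/28 -> H4 at depth 28
  add 137.0.0.0/8 -> H3 at depth 8
  - 137.74.1.0/28 clear@28
  add 137.74.1.0/24 -> H3 at depth 24
  Q 250.100.208.0: descend 11111010011001001101 ; hops seen [H2] ; pick H2
  add 0.0.0.0/0 -> H1 at depth 0
  - 137.0.0.0/8 clear@8
  add 250.96.0.0/12 -> H2 at depth 12
  Q 137.74.1.60: descend 10001001010010100000000100 ; hops seen [H1,H3] ; pick H3
  add 61.80.174.23/32 -> H2 at depth 32
  Q 250.103.191.171: descend 11111010011001 ; hops seen [H1,H2] ; pick H2
  - 250.96.0.0/12 clear@12
  add 250.100.208.168/32 -> H2 at depth 32
  add 137.74.1.0/28 -> H4 at depth 28
  add 240.0.0.0/4 -> H3 at depth 4
  add 137.74.1.0/24 -> H2 at depth 24
  Q 240.0.59.129: descend 1111 ; hops seen [H1,H3] ; pick H3
  add 250.0.0.0/8 -> H2 at depth 8
  add 137.0.0.0/9 -> H5 at depth 9
  add 137.64.0.0/12 -> H1 at depth 12
  Q 250.100.208.168: descend 11111010011001001101000010101000 ; hops seen [H1,H3,H2,H2,H2] ; pick H2
  - 61.80.174.23/32 clear@32
  Q 137.74.1.1: descend 1000100101001010000000010000 ; hops seen [H1,H5,H1,H2,H4] ; pick H4
  Q 137.74.1.38: descend 10001001010010100000000100 ; hops seen [H1,H5,H1,H2] ; pick H2
  - 250.100.208.0/20 clear@20

== LOOKUPS ==
["H2","H3","H2","H3","H2","H4","H2"]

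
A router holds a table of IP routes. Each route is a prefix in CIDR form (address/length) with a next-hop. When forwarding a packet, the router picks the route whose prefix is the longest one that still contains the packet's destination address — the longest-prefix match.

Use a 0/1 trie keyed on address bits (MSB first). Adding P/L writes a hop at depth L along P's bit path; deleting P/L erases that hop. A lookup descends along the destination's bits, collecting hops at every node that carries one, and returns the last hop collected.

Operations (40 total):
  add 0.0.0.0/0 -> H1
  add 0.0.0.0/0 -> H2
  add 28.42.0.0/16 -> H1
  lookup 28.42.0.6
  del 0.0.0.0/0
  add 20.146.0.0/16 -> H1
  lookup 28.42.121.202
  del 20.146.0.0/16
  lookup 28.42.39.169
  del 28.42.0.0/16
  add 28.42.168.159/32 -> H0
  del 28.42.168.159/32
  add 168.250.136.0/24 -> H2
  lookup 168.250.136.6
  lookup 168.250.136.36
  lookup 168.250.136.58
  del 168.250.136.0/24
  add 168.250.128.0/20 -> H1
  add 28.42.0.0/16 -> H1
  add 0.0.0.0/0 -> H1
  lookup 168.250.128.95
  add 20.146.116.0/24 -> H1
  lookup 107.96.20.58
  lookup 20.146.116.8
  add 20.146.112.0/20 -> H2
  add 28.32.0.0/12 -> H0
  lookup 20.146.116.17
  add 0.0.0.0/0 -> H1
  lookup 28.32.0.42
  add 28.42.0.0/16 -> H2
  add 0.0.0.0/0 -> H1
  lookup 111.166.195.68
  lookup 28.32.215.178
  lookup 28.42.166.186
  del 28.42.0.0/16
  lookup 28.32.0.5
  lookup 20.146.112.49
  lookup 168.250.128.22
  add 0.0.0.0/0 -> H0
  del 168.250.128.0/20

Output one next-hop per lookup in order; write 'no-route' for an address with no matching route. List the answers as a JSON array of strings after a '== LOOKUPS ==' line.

Apply in order:
  + 0.0.0.0/0 (H1) depth=0
  + 0.0.0.0/0 (H2) depth=0
  + 28.42.0.0/16 (H1) depth=16
  Q 28.42.0.6: descend 0001110000101010 ; hops seen [H2,H1] ; pick H1
  - 0.0.0.0/0 clear@0
  + 20.146.0.0/16 (H1) depth=16
  Q 28.42.121.202: descend 0001110000101010 ; hops seen [H1] ; pick H1
  - 20.146.0.0/16 clear@16
  Q 28.42.39.169: descend 0001110000101010 ; hops seen [H1] ; pick H1
  - 28.42.0.0/16 clear@16
  + 28.42.168.159/32 (H0) depth=32
  - 28.42.168.159/32 clear@32
  + 168.250.136.0/24 (H2) depth=24
  Q 168.250.136.6: descend 101010001111101010001000 ; hops seen [H2] ; pick H2
  Q 168.250.136.36: descend 101010001111101010001000 ; hops seen [H2] ; pick H2
  Q 168.250.136.58: descend 101010001111101010001000 ; hops seen [H2] ; pick H2
  - 168.250.136.0/24 clear@24
  + 168.250.128.0/20 (H1) depth=20
  + 28.42.0.0/16 (H1) depth=16
  + 0.0.0.0/0 (H1) depth=0
  Q 168.250.128.95: descend 10101000111110101000 ; hops seen [H1,H1] ; pick H1
  + 20.146.116.0/24 (H1) depth=24
  Q 107.96.20.58: descend 0 ; hops seen [H1] ; pick H1
  Q 20.146.116.8: descend 000101001001001001110100 ; hops seen [H1,H1] ; pick H1
  + 20.146.112.0/20 (H2) depth=20
  + 28.32.0.0/12 (H0) depth=12
  Q 20.146.116.17: descend 000101001001001001110100 ; hops seen [H1,H2,H1] ; pick H1
  + 0.0.0.0/0 (H1) depth=0
  Q 28.32.0.42: descend 000111000010 ; hops seen [H1,H0] ; pick H0
  + 28.42.0.0/16 (H2) depth=16
  + 0.0.0.0/0 (H1) depth=0
  Q 111.166.195.68: descend 0 ; hops seen [H1] ; pick H1
  Q 28.32.215.178: descend 000111000010 ; hops seen [H1,H0] ; pick H0
  Q 28.42.166.186: descend 00011100001010101010 ; hops seen [H1,H0,H2] ; pick H2
  - 28.42.0.0/16 clear@16
  Q 28.32.0.5: descend 000111000010 ; hops seen [H1,H0] ; pick H0
  Q 20.146.112.49: descend 000101001001001001110 ; hops seen [H1,H2] ; pick H2
  Q 168.250.128.22: descend 10101000111110101000 ; hops seen [H1,H1] ; pick H1
  + 0.0.0.0/0 (H0) depth=0
  - 168.250.128.0/20 clear@20

== LOOKUPS ==
["H1","H1","H1","H2","H2","H2","H1","H1","H1","H1","H0","H1","H0","H2","H0","H2","H1"]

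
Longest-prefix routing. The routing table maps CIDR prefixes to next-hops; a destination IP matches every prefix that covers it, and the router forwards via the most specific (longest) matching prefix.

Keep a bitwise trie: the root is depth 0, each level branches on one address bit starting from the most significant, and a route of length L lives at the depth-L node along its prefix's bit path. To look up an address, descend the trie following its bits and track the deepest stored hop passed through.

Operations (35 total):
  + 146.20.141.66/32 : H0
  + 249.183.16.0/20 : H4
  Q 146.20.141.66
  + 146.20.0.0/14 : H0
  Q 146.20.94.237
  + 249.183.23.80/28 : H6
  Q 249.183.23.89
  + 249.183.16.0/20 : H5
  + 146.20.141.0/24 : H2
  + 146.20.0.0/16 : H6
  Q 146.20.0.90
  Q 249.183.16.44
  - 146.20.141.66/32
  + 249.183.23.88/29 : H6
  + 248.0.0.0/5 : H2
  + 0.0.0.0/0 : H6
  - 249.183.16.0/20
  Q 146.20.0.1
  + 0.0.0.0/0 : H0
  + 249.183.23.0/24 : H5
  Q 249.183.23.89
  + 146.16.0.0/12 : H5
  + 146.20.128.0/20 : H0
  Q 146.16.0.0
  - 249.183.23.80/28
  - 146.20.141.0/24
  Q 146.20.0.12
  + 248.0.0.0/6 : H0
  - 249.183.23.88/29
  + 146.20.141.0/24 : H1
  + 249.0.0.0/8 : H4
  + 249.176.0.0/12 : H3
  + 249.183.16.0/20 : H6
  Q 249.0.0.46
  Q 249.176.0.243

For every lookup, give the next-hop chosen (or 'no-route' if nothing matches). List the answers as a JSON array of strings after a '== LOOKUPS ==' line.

Trace:
  add 146.20.141.66/32 -> H0 at depth 32
  add 249.183.16.0/20 -> H4 at depth 20
  Q 146.20.141.66: descend 10010010000101001000110101000010 ; hops seen [H0] ; pick H0
  add 146.20.0.0/14 -> H0 at depth 14
  Q 146.20.94.237: descend 1001001000010100 ; hops seen [H0] ; pick H0
  add 249.183.23.80/28 -> H6 at depth 28
  Q 249.183.23.89: descend 1111100110110111000101110101 ; hops seen [H4,H6] ; pick H6
  add 249.183.16.0/20 -> H5 at depth 20
  add 146.20.141.0/24 -> H2 at depth 24
  add 146.20.0.0/16 -> H6 at depth 16
  Q 146.20.0.90: descend 1001001000010100 ; hops seen [H0,H6] ; pick H6
  Q 249.183.16.44: descend 111110011011011100010 ; hops seen [H5] ; pick H5
  - 146.20.141.66/32 clear@32
  add 249.183.23.88/29 -> H6 at depth 29
  add 248.0.0.0/5 -> H2 at depth 5
  add 0.0.0.0/0 -> H6 at depth 0
  - 249.183.16.0/20 clear@20
  Q 146.20.0.1: descend 1001001000010100 ; hops seen [H6,H0,H6] ; pick H6
  add 0.0.0.0/0 -> H0 at depth 0
  add 249.183.23.0/24 -> H5 at depth 24
  Q 249.183.23.89: descend 11111001101101110001011101011 ; hops seen [H0,H2,H5,H6,H6] ; pick H6
  add 146.16.0.0/12 -> H5 at depth 12
  add 146.20.128.0/20 -> H0 at depth 20
  Q 146.16.0.0: descend 1001001000010 ; hops seen [H0,H5] ; pick H5
  - 249.183.23.80/28 clear@28
  - 146.20.141.0/24 clear@24
  Q 146.20.0.12: descend 1001001000010100 ; hops seen [H0,H5,H0,H6] ; pick H6
  add 248.0.0.0/6 -> H0 at depth 6
  - 249.183.23.88/29 clear@29
  add 146.20.141.0/24 -> H1 at depth 24
  add 249.0.0.0/8 -> H4 at depth 8
  add 249.176.0.0/12 -> H3 at depth 12
  add 249.183.16.0/20 -> H6 at depth 20
  Q 249.0.0.46: descend 11111001 ; hops seen [H0,H2,H0,H4] ; pick H4
  Q 249.176.0.243: descend 1111100110110 ; hops seen [H0,H2,H0,H4,H3] ; pick H3

== LOOKUPS ==
["H0","H0","H6","H6","H5","H6","H6","H5","H6","H4","H3"]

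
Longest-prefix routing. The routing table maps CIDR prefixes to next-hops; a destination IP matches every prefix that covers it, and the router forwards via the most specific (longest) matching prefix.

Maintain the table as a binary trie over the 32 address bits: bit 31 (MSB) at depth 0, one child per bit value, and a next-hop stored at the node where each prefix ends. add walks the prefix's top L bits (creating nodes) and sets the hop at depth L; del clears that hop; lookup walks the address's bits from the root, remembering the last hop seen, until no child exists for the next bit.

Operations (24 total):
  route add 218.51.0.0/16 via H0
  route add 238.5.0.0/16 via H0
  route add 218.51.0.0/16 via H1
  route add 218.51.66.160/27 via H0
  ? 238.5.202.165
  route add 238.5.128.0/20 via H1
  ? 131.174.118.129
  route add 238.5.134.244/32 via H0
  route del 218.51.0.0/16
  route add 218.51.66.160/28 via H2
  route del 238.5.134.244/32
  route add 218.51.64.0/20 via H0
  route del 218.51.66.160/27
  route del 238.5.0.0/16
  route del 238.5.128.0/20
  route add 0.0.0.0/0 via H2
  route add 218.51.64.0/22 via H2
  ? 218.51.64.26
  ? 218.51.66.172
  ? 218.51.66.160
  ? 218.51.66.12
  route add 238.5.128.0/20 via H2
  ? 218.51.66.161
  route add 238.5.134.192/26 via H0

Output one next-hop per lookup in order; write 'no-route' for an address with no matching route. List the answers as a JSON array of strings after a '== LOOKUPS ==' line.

Apply in order:
  add 218.51.0.0/16 -> H0 at depth 16
  add 238.5.0.0/16 -> H0 at depth 16
  add 218.51.0.0/16 -> H1 at depth 16
  add 218.51.66.160/27 -> H0 at depth 27
  ? 238.5.202.165  path d0:-→d1:-→d2:-→d3:-→d4:-→d5:-→d6:-→d7:-→d8:-→d9:-→d10:-→d11:-→d12:-→d13:-→d14:-→d15:-→d16:H0  best=H0
  add 238.5.128.0/20 -> H1 at depth 20
  ? 131.174.118.129  path d0:-→d1:-  best=no-route
  add 238.5.134.244/32 -> H0 at depth 32
  - 218.51.0.0/16 clear@16
  add 218.51.66.160/28 -> H2 at depth 28
  - 238.5.134.244/32 clear@32
  add 218.51.64.0/20 -> H0 at depth 20
  - 218.51.66.160/27 clear@27
  - 238.5.0.0/16 clear@16
  - 238.5.128.0/20 clear@20
  add 0.0.0.0/0 -> H2 at depth 0
  add 218.51.64.0/22 -> H2 at depth 22
  ? 218.51.64.26  path d0:H2→d1:-→d2:-→d3:-→d4:-→d5:-→d6:-→d7:-→d8:-→d9:-→d10:-→d11:-→d12:-→d13:-→d14:-→d15:-→d16:-→d17:-→d18:-→d19:-→d20:H0→d21:-→d22:H2  best=H2
  ? 218.51.66.172  path d0:H2→d1:-→d2:-→d3:-→d4:-→d5:-→d6:-→d7:-→d8:-→d9:-→d10:-→d11:-→d12:-→d13:-→d14:-→d15:-→d16:-→d17:-→d18:-→d19:-→d20:H0→d21:-→d22:H2→d23:-→d24:-→d25:-→d26:-→d27:-→d28:H2  best=H2
  ? 218.51.66.160  path d0:H2→d1:-→d2:-→d3:-→d4:-→d5:-→d6:-→d7:-→d8:-→d9:-→d10:-→d11:-→d12:-→d13:-→d14:-→d15:-→d16:-→d17:-→d18:-→d19:-→d20:H0→d21:-→d22:H2→d23:-→d24:-→d25:-→d26:-→d27:-→d28:H2  best=H2
  ? 218.51.66.12  path d0:H2→d1:-→d2:-→d3:-→d4:-→d5:-→d6:-→d7:-→d8:-→d9:-→d10:-→d11:-→d12:-→d13:-→d14:-→d15:-→d16:-→d17:-→d18:-→d19:-→d20:H0→d21:-→d22:H2→d23:-→d24:-  best=H2
  add 238.5.128.0/20 -> H2 at depth 20
  ? 218.51.66.161  path d0:H2→d1:-→d2:-→d3:-→d4:-→d5:-→d6:-→d7:-→d8:-→d9:-→d10:-→d11:-→d12:-→d13:-→d14:-→d15:-→d16:-→d17:-→d18:-→d19:-→d20:H0→d21:-→d22:H2→d23:-→d24:-→d25:-→d26:-→d27:-→d28:H2  best=H2
  add 238.5.134.192/26 -> H0 at depth 26

== LOOKUPS ==
["H0","no-route","H2","H2","H2","H2","H2"]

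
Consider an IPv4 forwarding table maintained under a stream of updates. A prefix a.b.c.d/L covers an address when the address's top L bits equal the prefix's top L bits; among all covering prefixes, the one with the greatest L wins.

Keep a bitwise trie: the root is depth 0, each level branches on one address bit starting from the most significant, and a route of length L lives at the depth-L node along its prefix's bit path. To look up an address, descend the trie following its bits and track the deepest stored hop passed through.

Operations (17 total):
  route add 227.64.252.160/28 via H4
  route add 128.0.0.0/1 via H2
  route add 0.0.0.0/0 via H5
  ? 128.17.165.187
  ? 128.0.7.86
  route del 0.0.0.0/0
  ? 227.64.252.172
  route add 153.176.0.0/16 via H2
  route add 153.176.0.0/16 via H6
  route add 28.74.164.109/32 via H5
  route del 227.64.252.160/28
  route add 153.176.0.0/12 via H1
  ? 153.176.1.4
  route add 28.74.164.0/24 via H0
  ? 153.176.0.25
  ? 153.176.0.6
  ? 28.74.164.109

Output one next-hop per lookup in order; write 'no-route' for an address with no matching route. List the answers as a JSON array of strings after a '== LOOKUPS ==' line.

Trace:
  add 227.64.252.160/28 -> H4 at depth 28
  add 128.0.0.0/1 -> H2 at depth 1
  add 0.0.0.0/0 -> H5 at depth 0
  Q 128.17.165.187: descend 1 ; hops seen [H5,H2] ; pick H2
  Q 128.0.7.86: descend 1 ; hops seen [H5,H2] ; pick H2
  - 0.0.0.0/0 clear@0
  Q 227.64.252.172: descend 1110001101000000111111001010 ; hops seen [H2,H4] ; pick H4
  add 153.176.0.0/16 -> H2 at depth 16
  add 153.176.0.0/16 -> H6 at depth 16
  add 28.74.164.109/32 -> H5 at depth 32
  - 227.64.252.160/28 clear@28
  add 153.176.0.0/12 -> H1 at depth 12
  Q 153.176.1.4: descend 1001100110110000 ; hops seen [H2,H1,H6] ; pick H6
  add 28.74.164.0/24 -> H0 at depth 24
  Q 153.176.0.25: descend 1001100110110000 ; hops seen [H2,H1,H6] ; pick H6
  Q 153.176.0.6: descend 1001100110110000 ; hops seen [H2,H1,H6] ; pick H6
  Q 28.74.164.109: descend 00011100010010101010010001101101 ; hops seen [H0,H5] ; pick H5

== LOOKUPS ==
["H2","H2","H4","H6","H6","H6","H5"]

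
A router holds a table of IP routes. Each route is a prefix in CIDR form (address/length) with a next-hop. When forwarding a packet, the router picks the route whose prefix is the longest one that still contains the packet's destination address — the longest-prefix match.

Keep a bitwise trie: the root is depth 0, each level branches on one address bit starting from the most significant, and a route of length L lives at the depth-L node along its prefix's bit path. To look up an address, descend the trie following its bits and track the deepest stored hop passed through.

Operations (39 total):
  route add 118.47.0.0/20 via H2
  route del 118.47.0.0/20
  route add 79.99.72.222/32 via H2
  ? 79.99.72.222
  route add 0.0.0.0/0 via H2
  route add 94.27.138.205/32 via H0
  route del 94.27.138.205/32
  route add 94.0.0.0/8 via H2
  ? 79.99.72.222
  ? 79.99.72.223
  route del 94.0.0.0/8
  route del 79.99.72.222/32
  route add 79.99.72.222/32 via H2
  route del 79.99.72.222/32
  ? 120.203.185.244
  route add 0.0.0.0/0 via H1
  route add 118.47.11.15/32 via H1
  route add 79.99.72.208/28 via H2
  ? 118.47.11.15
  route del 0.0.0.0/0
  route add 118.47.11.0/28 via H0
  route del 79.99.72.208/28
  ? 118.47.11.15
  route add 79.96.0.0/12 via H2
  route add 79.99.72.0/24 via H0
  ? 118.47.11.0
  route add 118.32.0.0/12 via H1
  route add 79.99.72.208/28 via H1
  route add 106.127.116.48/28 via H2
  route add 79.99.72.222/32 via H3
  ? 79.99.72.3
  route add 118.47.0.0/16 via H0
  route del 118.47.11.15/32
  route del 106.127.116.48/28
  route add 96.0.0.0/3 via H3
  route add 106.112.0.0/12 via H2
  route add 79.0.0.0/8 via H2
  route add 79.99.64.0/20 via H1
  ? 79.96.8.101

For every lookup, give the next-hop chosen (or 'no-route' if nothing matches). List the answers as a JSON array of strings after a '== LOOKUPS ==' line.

Trace:
  + 118.47.0.0/20 (H2) depth=20
  - 118.47.0.0/20 clear@20
  + 79.99.72.222/32 (H2) depth=32
  ? 79.99.72.222  path d0:-→d1:-→d2:-→d3:-→d4:-→d5:-→d6:-→d7:-→d8:-→d9:-→d10:-→d11:-→d12:-→d13:-→d14:-→d15:-→d16:-→d17:-→d18:-→d19:-→d20:-→d21:-→d22:-→d23:-→d24:-→d25:-→d26:-→d27:-→d28:-→d29:-→d30:-→d31:-→d32:H2  best=H2
  + 0.0.0.0/0 (H2) depth=0
  + 94.27.138.205/32 (H0) depth=32
  - 94.27.138.205/32 clear@32
  + 94.0.0.0/8 (H2) depth=8
  ? 79.99.72.222  path d0:H2→d1:-→d2:-→d3:-→d4:-→d5:-→d6:-→d7:-→d8:-→d9:-→d10:-→d11:-→d12:-→d13:-→d14:-→d15:-→d16:-→d17:-→d18:-→d19:-→d20:-→d21:-→d22:-→d23:-→d24:-→d25:-→d26:-→d27:-→d28:-→d29:-→d30:-→d31:-→d32:H2  best=H2
  ? 79.99.72.223  path d0:H2→d1:-→d2:-→d3:-→d4:-→d5:-→d6:-→d7:-→d8:-→d9:-→d10:-→d11:-→d12:-→d13:-→d14:-→d15:-→d16:-→d17:-→d18:-→d19:-→d20:-→d21:-→d22:-→d23:-→d24:-→d25:-→d26:-→d27:-→d28:-→d29:-→d30:-→d31:-  best=H2
  - 94.0.0.0/8 clear@8
  - 79.99.72.222/32 clear@32
  + 79.99.72.222/32 (H2) depth=32
  - 79.99.72.222/32 clear@32
  ? 120.203.185.244  path d0:H2→d1:-→d2:-→d3:-→d4:-  best=H2
  + 0.0.0.0/0 (H1) depth=0
  + 118.47.11.15/32 (H1) depth=32
  + 79.99.72.208/28 (H2) depth=28
  ? 118.47.11.15  path d0:H1→d1:-→d2:-→d3:-→d4:-→d5:-→d6:-→d7:-→d8:-→d9:-→d10:-→d11:-→d12:-→d13:-→d14:-→d15:-→d16:-→d17:-→d18:-→d19:-→d20:-→d21:-→d22:-→d23:-→d24:-→d25:-→d26:-→d27:-→d28:-→d29:-→d30:-→d31:-→d32:H1  best=H1
  - 0.0.0.0/0 clear@0
  + 118.47.11.0/28 (H0) depth=28
  - 79.99.72.208/28 clear@28
  ? 118.47.11.15  path d0:-→d1:-→d2:-→d3:-→d4:-→d5:-→d6:-→d7:-→d8:-→d9:-→d10:-→d11:-→d12:-→d13:-→d14:-→d15:-→d16:-→d17:-→d18:-→d19:-→d20:-→d21:-→d22:-→d23:-→d24:-→d25:-→d26:-→d27:-→d28:H0→d29:-→d30:-→d31:-→d32:H1  best=H1
  + 79.96.0.0/12 (H2) depth=12
  + 79.99.72.0/24 (H0) depth=24
  ? 118.47.11.0  path d0:-→d1:-→d2:-→d3:-→d4:-→d5:-→d6:-→d7:-→d8:-→d9:-→d10:-→d11:-→d12:-→d13:-→d14:-→d15:-→d16:-→d17:-→d18:-→d19:-→d20:-→d21:-→d22:-→d23:-→d24:-→d25:-→d26:-→d27:-→d28:H0  best=H0
  + 118.32.0.0/12 (H1) depth=12
  + 79.99.72.208/28 (H1) depth=28
  + 106.127.116.48/28 (H2) depth=28
  + 79.99.72.222/32 (H3) depth=32
  ? 79.99.72.3  path d0:-→d1:-→d2:-→d3:-→d4:-→d5:-→d6:-→d7:-→d8:-→d9:-→d10:-→d11:-→d12:H2→d13:-→d14:-→d15:-→d16:-→d17:-→d18:-→d19:-→d20:-→d21:-→d22:-→d23:-→d24:H0  best=H0
  + 118.47.0.0/16 (H0) depth=16
  - 118.47.11.15/32 clear@32
  - 106.127.116.48/28 clear@28
  + 96.0.0.0/3 (H3) depth=3
  + 106.112.0.0/12 (H2) depth=12
  + 79.0.0.0/8 (H2) depth=8
  + 79.99.64.0/20 (H1) depth=20
  ? 79.96.8.101  path d0:-→d1:-→d2:-→d3:-→d4:-→d5:-→d6:-→d7:-→d8:H2→d9:-→d10:-→d11:-→d12:H2→d13:-→d14:-  best=H2

== LOOKUPS ==
["H2","H2","H2","H2","H1","H1","H0","H0","H2"]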